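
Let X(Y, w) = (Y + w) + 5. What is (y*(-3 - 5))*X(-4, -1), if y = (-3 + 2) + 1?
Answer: 0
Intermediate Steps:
X(Y, w) = 5 + Y + w
y = 0 (y = -1 + 1 = 0)
(y*(-3 - 5))*X(-4, -1) = (0*(-3 - 5))*(5 - 4 - 1) = (0*(-8))*0 = 0*0 = 0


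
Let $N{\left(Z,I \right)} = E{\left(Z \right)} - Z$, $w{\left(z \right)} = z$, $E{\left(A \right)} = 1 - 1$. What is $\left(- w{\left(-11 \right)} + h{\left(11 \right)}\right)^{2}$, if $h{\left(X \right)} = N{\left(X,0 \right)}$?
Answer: $0$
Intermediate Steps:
$E{\left(A \right)} = 0$
$N{\left(Z,I \right)} = - Z$ ($N{\left(Z,I \right)} = 0 - Z = - Z$)
$h{\left(X \right)} = - X$
$\left(- w{\left(-11 \right)} + h{\left(11 \right)}\right)^{2} = \left(\left(-1\right) \left(-11\right) - 11\right)^{2} = \left(11 - 11\right)^{2} = 0^{2} = 0$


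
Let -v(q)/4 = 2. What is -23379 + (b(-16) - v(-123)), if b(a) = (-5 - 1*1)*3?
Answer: -23389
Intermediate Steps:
v(q) = -8 (v(q) = -4*2 = -8)
b(a) = -18 (b(a) = (-5 - 1)*3 = -6*3 = -18)
-23379 + (b(-16) - v(-123)) = -23379 + (-18 - 1*(-8)) = -23379 + (-18 + 8) = -23379 - 10 = -23389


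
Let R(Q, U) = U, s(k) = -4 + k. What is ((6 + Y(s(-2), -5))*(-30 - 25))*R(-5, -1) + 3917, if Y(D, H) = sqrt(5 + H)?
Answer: 4247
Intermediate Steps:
((6 + Y(s(-2), -5))*(-30 - 25))*R(-5, -1) + 3917 = ((6 + sqrt(5 - 5))*(-30 - 25))*(-1) + 3917 = ((6 + sqrt(0))*(-55))*(-1) + 3917 = ((6 + 0)*(-55))*(-1) + 3917 = (6*(-55))*(-1) + 3917 = -330*(-1) + 3917 = 330 + 3917 = 4247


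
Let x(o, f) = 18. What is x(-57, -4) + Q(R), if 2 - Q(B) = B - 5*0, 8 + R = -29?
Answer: 57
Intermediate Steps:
R = -37 (R = -8 - 29 = -37)
Q(B) = 2 - B (Q(B) = 2 - (B - 5*0) = 2 - (B + 0) = 2 - B)
x(-57, -4) + Q(R) = 18 + (2 - 1*(-37)) = 18 + (2 + 37) = 18 + 39 = 57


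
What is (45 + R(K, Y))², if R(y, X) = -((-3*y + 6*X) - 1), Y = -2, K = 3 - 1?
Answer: 4096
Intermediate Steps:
K = 2
R(y, X) = 1 - 6*X + 3*y (R(y, X) = -(-1 - 3*y + 6*X) = 1 - 6*X + 3*y)
(45 + R(K, Y))² = (45 + (1 - 6*(-2) + 3*2))² = (45 + (1 + 12 + 6))² = (45 + 19)² = 64² = 4096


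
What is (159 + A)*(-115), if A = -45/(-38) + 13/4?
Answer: -1428415/76 ≈ -18795.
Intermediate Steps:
A = 337/76 (A = -45*(-1/38) + 13*(¼) = 45/38 + 13/4 = 337/76 ≈ 4.4342)
(159 + A)*(-115) = (159 + 337/76)*(-115) = (12421/76)*(-115) = -1428415/76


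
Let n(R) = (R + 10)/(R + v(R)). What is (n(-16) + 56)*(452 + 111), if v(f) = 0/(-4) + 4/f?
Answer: 2062832/65 ≈ 31736.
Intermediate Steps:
v(f) = 4/f (v(f) = 0*(-¼) + 4/f = 0 + 4/f = 4/f)
n(R) = (10 + R)/(R + 4/R) (n(R) = (R + 10)/(R + 4/R) = (10 + R)/(R + 4/R))
(n(-16) + 56)*(452 + 111) = (-16*(10 - 16)/(4 + (-16)²) + 56)*(452 + 111) = (-16*(-6)/(4 + 256) + 56)*563 = (-16*(-6)/260 + 56)*563 = (-16*1/260*(-6) + 56)*563 = (24/65 + 56)*563 = (3664/65)*563 = 2062832/65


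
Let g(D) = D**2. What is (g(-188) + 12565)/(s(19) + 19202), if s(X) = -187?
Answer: 47909/19015 ≈ 2.5195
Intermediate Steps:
(g(-188) + 12565)/(s(19) + 19202) = ((-188)**2 + 12565)/(-187 + 19202) = (35344 + 12565)/19015 = 47909*(1/19015) = 47909/19015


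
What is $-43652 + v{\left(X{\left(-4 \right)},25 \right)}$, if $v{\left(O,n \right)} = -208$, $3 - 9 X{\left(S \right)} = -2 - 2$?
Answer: $-43860$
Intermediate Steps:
$X{\left(S \right)} = \frac{7}{9}$ ($X{\left(S \right)} = \frac{1}{3} - \frac{-2 - 2}{9} = \frac{1}{3} - - \frac{4}{9} = \frac{1}{3} + \frac{4}{9} = \frac{7}{9}$)
$-43652 + v{\left(X{\left(-4 \right)},25 \right)} = -43652 - 208 = -43860$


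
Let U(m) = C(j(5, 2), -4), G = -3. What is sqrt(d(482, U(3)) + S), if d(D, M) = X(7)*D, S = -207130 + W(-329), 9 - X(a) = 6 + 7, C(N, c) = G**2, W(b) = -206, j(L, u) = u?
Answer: 4*I*sqrt(13079) ≈ 457.45*I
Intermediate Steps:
C(N, c) = 9 (C(N, c) = (-3)**2 = 9)
U(m) = 9
X(a) = -4 (X(a) = 9 - (6 + 7) = 9 - 1*13 = 9 - 13 = -4)
S = -207336 (S = -207130 - 206 = -207336)
d(D, M) = -4*D
sqrt(d(482, U(3)) + S) = sqrt(-4*482 - 207336) = sqrt(-1928 - 207336) = sqrt(-209264) = 4*I*sqrt(13079)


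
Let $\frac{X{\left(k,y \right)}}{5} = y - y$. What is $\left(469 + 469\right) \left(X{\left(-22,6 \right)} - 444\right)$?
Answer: $-416472$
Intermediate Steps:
$X{\left(k,y \right)} = 0$ ($X{\left(k,y \right)} = 5 \left(y - y\right) = 5 \cdot 0 = 0$)
$\left(469 + 469\right) \left(X{\left(-22,6 \right)} - 444\right) = \left(469 + 469\right) \left(0 - 444\right) = 938 \left(-444\right) = -416472$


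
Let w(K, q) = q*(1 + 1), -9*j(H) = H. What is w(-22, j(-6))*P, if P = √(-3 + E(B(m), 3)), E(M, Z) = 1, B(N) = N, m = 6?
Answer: 4*I*√2/3 ≈ 1.8856*I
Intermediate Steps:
j(H) = -H/9
w(K, q) = 2*q (w(K, q) = q*2 = 2*q)
P = I*√2 (P = √(-3 + 1) = √(-2) = I*√2 ≈ 1.4142*I)
w(-22, j(-6))*P = (2*(-⅑*(-6)))*(I*√2) = (2*(⅔))*(I*√2) = 4*(I*√2)/3 = 4*I*√2/3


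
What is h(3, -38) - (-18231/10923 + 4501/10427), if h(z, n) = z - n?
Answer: 1603529725/37964707 ≈ 42.237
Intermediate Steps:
h(3, -38) - (-18231/10923 + 4501/10427) = (3 - 1*(-38)) - (-18231/10923 + 4501/10427) = (3 + 38) - (-18231*1/10923 + 4501*(1/10427)) = 41 - (-6077/3641 + 4501/10427) = 41 - 1*(-46976738/37964707) = 41 + 46976738/37964707 = 1603529725/37964707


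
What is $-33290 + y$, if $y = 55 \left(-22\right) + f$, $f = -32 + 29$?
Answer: $-34503$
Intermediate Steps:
$f = -3$
$y = -1213$ ($y = 55 \left(-22\right) - 3 = -1210 - 3 = -1213$)
$-33290 + y = -33290 - 1213 = -34503$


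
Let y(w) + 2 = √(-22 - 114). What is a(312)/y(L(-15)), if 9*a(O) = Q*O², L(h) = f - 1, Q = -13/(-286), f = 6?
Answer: -2704/385 - 2704*I*√34/385 ≈ -7.0234 - 40.953*I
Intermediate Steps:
Q = 1/22 (Q = -13*(-1/286) = 1/22 ≈ 0.045455)
L(h) = 5 (L(h) = 6 - 1 = 5)
y(w) = -2 + 2*I*√34 (y(w) = -2 + √(-22 - 114) = -2 + √(-136) = -2 + 2*I*√34)
a(O) = O²/198 (a(O) = (O²/22)/9 = O²/198)
a(312)/y(L(-15)) = ((1/198)*312²)/(-2 + 2*I*√34) = ((1/198)*97344)/(-2 + 2*I*√34) = 5408/(11*(-2 + 2*I*√34))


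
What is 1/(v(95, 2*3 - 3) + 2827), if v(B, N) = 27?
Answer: 1/2854 ≈ 0.00035039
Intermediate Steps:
1/(v(95, 2*3 - 3) + 2827) = 1/(27 + 2827) = 1/2854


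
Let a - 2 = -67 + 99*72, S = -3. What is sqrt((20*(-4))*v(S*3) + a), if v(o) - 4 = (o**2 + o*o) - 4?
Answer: I*sqrt(5897) ≈ 76.792*I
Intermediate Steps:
v(o) = 2*o**2 (v(o) = 4 + ((o**2 + o*o) - 4) = 4 + ((o**2 + o**2) - 4) = 4 + (2*o**2 - 4) = 4 + (-4 + 2*o**2) = 2*o**2)
a = 7063 (a = 2 + (-67 + 99*72) = 2 + (-67 + 7128) = 2 + 7061 = 7063)
sqrt((20*(-4))*v(S*3) + a) = sqrt((20*(-4))*(2*(-3*3)**2) + 7063) = sqrt(-160*(-9)**2 + 7063) = sqrt(-160*81 + 7063) = sqrt(-80*162 + 7063) = sqrt(-12960 + 7063) = sqrt(-5897) = I*sqrt(5897)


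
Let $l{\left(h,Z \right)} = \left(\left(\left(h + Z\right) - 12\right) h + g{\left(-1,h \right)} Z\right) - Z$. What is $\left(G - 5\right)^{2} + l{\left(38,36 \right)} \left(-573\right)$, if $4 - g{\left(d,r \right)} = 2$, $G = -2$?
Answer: $-1370567$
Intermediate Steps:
$g{\left(d,r \right)} = 2$ ($g{\left(d,r \right)} = 4 - 2 = 2$)
$l{\left(h,Z \right)} = Z + h \left(-12 + Z + h\right)$ ($l{\left(h,Z \right)} = \left(\left(\left(h + Z\right) - 12\right) h + 2 Z\right) - Z = \left(\left(\left(Z + h\right) - 12\right) h + 2 Z\right) - Z = \left(\left(-12 + Z + h\right) h + 2 Z\right) - Z = \left(h \left(-12 + Z + h\right) + 2 Z\right) - Z = \left(2 Z + h \left(-12 + Z + h\right)\right) - Z = Z + h \left(-12 + Z + h\right)$)
$\left(G - 5\right)^{2} + l{\left(38,36 \right)} \left(-573\right) = \left(-2 - 5\right)^{2} + \left(36 + 38^{2} - 456 + 36 \cdot 38\right) \left(-573\right) = \left(-7\right)^{2} + \left(36 + 1444 - 456 + 1368\right) \left(-573\right) = 49 + 2392 \left(-573\right) = 49 - 1370616 = -1370567$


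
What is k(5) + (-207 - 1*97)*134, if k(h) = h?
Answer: -40731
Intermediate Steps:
k(5) + (-207 - 1*97)*134 = 5 + (-207 - 1*97)*134 = 5 + (-207 - 97)*134 = 5 - 304*134 = 5 - 40736 = -40731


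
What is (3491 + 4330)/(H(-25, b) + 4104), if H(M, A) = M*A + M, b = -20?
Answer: 7821/4579 ≈ 1.7080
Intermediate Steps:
H(M, A) = M + A*M (H(M, A) = A*M + M = M + A*M)
(3491 + 4330)/(H(-25, b) + 4104) = (3491 + 4330)/(-25*(1 - 20) + 4104) = 7821/(-25*(-19) + 4104) = 7821/(475 + 4104) = 7821/4579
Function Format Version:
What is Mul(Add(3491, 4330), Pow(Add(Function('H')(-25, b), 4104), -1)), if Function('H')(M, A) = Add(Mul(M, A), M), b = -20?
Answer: Rational(7821, 4579) ≈ 1.7080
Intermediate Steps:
Function('H')(M, A) = Add(M, Mul(A, M)) (Function('H')(M, A) = Add(Mul(A, M), M) = Add(M, Mul(A, M)))
Mul(Add(3491, 4330), Pow(Add(Function('H')(-25, b), 4104), -1)) = Mul(Add(3491, 4330), Pow(Add(Mul(-25, Add(1, -20)), 4104), -1)) = Mul(7821, Pow(Add(Mul(-25, -19), 4104), -1)) = Mul(7821, Pow(Add(475, 4104), -1)) = Mul(7821, Pow(4579, -1)) = Mul(7821, Rational(1, 4579)) = Rational(7821, 4579)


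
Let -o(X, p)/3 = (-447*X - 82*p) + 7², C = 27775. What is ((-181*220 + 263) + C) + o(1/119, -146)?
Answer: -5692214/119 ≈ -47834.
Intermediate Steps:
o(X, p) = -147 + 246*p + 1341*X (o(X, p) = -3*((-447*X - 82*p) + 7²) = -3*((-447*X - 82*p) + 49) = -3*(49 - 447*X - 82*p) = -147 + 246*p + 1341*X)
((-181*220 + 263) + C) + o(1/119, -146) = ((-181*220 + 263) + 27775) + (-147 + 246*(-146) + 1341/119) = ((-39820 + 263) + 27775) + (-147 - 35916 + 1341*(1/119)) = (-39557 + 27775) + (-147 - 35916 + 1341/119) = -11782 - 4290156/119 = -5692214/119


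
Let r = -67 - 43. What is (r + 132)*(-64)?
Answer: -1408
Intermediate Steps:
r = -110
(r + 132)*(-64) = (-110 + 132)*(-64) = 22*(-64) = -1408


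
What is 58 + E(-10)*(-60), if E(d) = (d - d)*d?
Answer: 58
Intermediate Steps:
E(d) = 0 (E(d) = 0*d = 0)
58 + E(-10)*(-60) = 58 + 0*(-60) = 58 + 0 = 58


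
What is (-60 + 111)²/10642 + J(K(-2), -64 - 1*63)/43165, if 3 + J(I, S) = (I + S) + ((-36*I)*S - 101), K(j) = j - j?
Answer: 6459639/27021290 ≈ 0.23906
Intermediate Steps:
K(j) = 0
J(I, S) = -104 + I + S - 36*I*S (J(I, S) = -3 + ((I + S) + ((-36*I)*S - 101)) = -3 + ((I + S) + (-36*I*S - 101)) = -3 + ((I + S) + (-101 - 36*I*S)) = -3 + (-101 + I + S - 36*I*S) = -104 + I + S - 36*I*S)
(-60 + 111)²/10642 + J(K(-2), -64 - 1*63)/43165 = (-60 + 111)²/10642 + (-104 + 0 + (-64 - 1*63) - 36*0*(-64 - 1*63))/43165 = 51²*(1/10642) + (-104 + 0 + (-64 - 63) - 36*0*(-64 - 63))*(1/43165) = 2601*(1/10642) + (-104 + 0 - 127 - 36*0*(-127))*(1/43165) = 153/626 + (-104 + 0 - 127 + 0)*(1/43165) = 153/626 - 231*1/43165 = 153/626 - 231/43165 = 6459639/27021290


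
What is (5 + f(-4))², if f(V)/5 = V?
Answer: 225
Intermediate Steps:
f(V) = 5*V
(5 + f(-4))² = (5 + 5*(-4))² = (5 - 20)² = (-15)² = 225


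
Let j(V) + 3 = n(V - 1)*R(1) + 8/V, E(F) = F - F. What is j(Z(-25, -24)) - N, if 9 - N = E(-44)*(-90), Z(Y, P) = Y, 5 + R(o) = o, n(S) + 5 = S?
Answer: 2792/25 ≈ 111.68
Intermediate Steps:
n(S) = -5 + S
R(o) = -5 + o
E(F) = 0
j(V) = 21 - 4*V + 8/V (j(V) = -3 + ((-5 + (V - 1))*(-5 + 1) + 8/V) = -3 + ((-5 + (-1 + V))*(-4) + 8/V) = -3 + ((-6 + V)*(-4) + 8/V) = -3 + ((24 - 4*V) + 8/V) = -3 + (24 - 4*V + 8/V) = 21 - 4*V + 8/V)
N = 9 (N = 9 - 0*(-90) = 9 - 1*0 = 9 + 0 = 9)
j(Z(-25, -24)) - N = (21 - 4*(-25) + 8/(-25)) - 1*9 = (21 + 100 + 8*(-1/25)) - 9 = (21 + 100 - 8/25) - 9 = 3017/25 - 9 = 2792/25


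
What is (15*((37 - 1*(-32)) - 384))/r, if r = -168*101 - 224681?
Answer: 4725/241649 ≈ 0.019553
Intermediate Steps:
r = -241649 (r = -16968 - 224681 = -241649)
(15*((37 - 1*(-32)) - 384))/r = (15*((37 - 1*(-32)) - 384))/(-241649) = (15*((37 + 32) - 384))*(-1/241649) = (15*(69 - 384))*(-1/241649) = (15*(-315))*(-1/241649) = -4725*(-1/241649) = 4725/241649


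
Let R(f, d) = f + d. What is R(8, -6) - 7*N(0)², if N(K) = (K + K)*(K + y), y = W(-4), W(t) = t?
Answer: 2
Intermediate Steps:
R(f, d) = d + f
y = -4
N(K) = 2*K*(-4 + K) (N(K) = (K + K)*(K - 4) = (2*K)*(-4 + K) = 2*K*(-4 + K))
R(8, -6) - 7*N(0)² = (-6 + 8) - 7*(2*0*(-4 + 0))² = 2 - 7*(2*0*(-4))² = 2 - 7*0² = 2 - 7*0 = 2 + 0 = 2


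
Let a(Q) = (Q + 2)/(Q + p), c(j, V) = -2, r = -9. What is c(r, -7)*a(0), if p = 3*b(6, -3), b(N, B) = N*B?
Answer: 2/27 ≈ 0.074074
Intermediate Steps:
b(N, B) = B*N
p = -54 (p = 3*(-3*6) = 3*(-18) = -54)
a(Q) = (2 + Q)/(-54 + Q) (a(Q) = (Q + 2)/(Q - 54) = (2 + Q)/(-54 + Q))
c(r, -7)*a(0) = -2*(2 + 0)/(-54 + 0) = -2*2/(-54) = -(-1)*2/27 = -2*(-1/27) = 2/27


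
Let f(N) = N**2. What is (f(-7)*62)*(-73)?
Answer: -221774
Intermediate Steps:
(f(-7)*62)*(-73) = ((-7)**2*62)*(-73) = (49*62)*(-73) = 3038*(-73) = -221774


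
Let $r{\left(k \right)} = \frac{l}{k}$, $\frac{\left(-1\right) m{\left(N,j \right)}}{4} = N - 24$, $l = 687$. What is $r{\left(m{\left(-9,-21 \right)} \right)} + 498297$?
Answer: $\frac{21925297}{44} \approx 4.983 \cdot 10^{5}$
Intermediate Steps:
$m{\left(N,j \right)} = 96 - 4 N$ ($m{\left(N,j \right)} = - 4 \left(N - 24\right) = - 4 \left(-24 + N\right) = 96 - 4 N$)
$r{\left(k \right)} = \frac{687}{k}$
$r{\left(m{\left(-9,-21 \right)} \right)} + 498297 = \frac{687}{96 - -36} + 498297 = \frac{687}{96 + 36} + 498297 = \frac{687}{132} + 498297 = 687 \cdot \frac{1}{132} + 498297 = \frac{229}{44} + 498297 = \frac{21925297}{44}$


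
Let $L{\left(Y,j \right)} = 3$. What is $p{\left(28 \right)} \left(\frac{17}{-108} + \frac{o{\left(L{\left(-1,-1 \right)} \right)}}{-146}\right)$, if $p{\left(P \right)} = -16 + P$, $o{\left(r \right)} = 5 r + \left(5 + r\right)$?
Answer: $- \frac{2483}{657} \approx -3.7793$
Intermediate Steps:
$o{\left(r \right)} = 5 + 6 r$
$p{\left(28 \right)} \left(\frac{17}{-108} + \frac{o{\left(L{\left(-1,-1 \right)} \right)}}{-146}\right) = \left(-16 + 28\right) \left(\frac{17}{-108} + \frac{5 + 6 \cdot 3}{-146}\right) = 12 \left(17 \left(- \frac{1}{108}\right) + \left(5 + 18\right) \left(- \frac{1}{146}\right)\right) = 12 \left(- \frac{17}{108} + 23 \left(- \frac{1}{146}\right)\right) = 12 \left(- \frac{17}{108} - \frac{23}{146}\right) = 12 \left(- \frac{2483}{7884}\right) = - \frac{2483}{657}$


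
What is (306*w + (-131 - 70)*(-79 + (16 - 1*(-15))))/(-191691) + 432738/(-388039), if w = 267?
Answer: -13155482512/8264842661 ≈ -1.5917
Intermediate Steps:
(306*w + (-131 - 70)*(-79 + (16 - 1*(-15))))/(-191691) + 432738/(-388039) = (306*267 + (-131 - 70)*(-79 + (16 - 1*(-15))))/(-191691) + 432738/(-388039) = (81702 - 201*(-79 + (16 + 15)))*(-1/191691) + 432738*(-1/388039) = (81702 - 201*(-79 + 31))*(-1/191691) - 432738/388039 = (81702 - 201*(-48))*(-1/191691) - 432738/388039 = (81702 + 9648)*(-1/191691) - 432738/388039 = 91350*(-1/191691) - 432738/388039 = -10150/21299 - 432738/388039 = -13155482512/8264842661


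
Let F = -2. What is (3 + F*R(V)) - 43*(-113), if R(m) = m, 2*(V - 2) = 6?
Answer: 4852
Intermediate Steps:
V = 5 (V = 2 + (½)*6 = 2 + 3 = 5)
(3 + F*R(V)) - 43*(-113) = (3 - 2*5) - 43*(-113) = (3 - 10) + 4859 = -7 + 4859 = 4852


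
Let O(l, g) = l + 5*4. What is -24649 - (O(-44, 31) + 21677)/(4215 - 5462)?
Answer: -30715650/1247 ≈ -24632.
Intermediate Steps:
O(l, g) = 20 + l (O(l, g) = l + 20 = 20 + l)
-24649 - (O(-44, 31) + 21677)/(4215 - 5462) = -24649 - ((20 - 44) + 21677)/(4215 - 5462) = -24649 - (-24 + 21677)/(-1247) = -24649 - 21653*(-1)/1247 = -24649 - 1*(-21653/1247) = -24649 + 21653/1247 = -30715650/1247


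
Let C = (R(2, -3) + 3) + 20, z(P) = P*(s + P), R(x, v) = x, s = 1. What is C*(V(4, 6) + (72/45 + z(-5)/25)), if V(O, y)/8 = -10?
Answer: -1940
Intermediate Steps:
V(O, y) = -80 (V(O, y) = 8*(-10) = -80)
z(P) = P*(1 + P)
C = 25 (C = (2 + 3) + 20 = 5 + 20 = 25)
C*(V(4, 6) + (72/45 + z(-5)/25)) = 25*(-80 + (72/45 - 5*(1 - 5)/25)) = 25*(-80 + (72*(1/45) - 5*(-4)*(1/25))) = 25*(-80 + (8/5 + 20*(1/25))) = 25*(-80 + (8/5 + ⅘)) = 25*(-80 + 12/5) = 25*(-388/5) = -1940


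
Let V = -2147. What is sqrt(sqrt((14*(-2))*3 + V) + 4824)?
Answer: sqrt(4824 + I*sqrt(2231)) ≈ 69.456 + 0.34*I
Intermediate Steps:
sqrt(sqrt((14*(-2))*3 + V) + 4824) = sqrt(sqrt((14*(-2))*3 - 2147) + 4824) = sqrt(sqrt(-28*3 - 2147) + 4824) = sqrt(sqrt(-84 - 2147) + 4824) = sqrt(sqrt(-2231) + 4824) = sqrt(I*sqrt(2231) + 4824) = sqrt(4824 + I*sqrt(2231))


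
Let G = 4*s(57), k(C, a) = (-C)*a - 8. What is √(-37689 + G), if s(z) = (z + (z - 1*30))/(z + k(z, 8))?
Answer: I*√6243281913/407 ≈ 194.14*I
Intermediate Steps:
k(C, a) = -8 - C*a (k(C, a) = -C*a - 8 = -8 - C*a)
s(z) = (-30 + 2*z)/(-8 - 7*z) (s(z) = (z + (z - 1*30))/(z + (-8 - 1*z*8)) = (z + (z - 30))/(z + (-8 - 8*z)) = (z + (-30 + z))/(-8 - 7*z) = (-30 + 2*z)/(-8 - 7*z))
G = -336/407 (G = 4*(2*(15 - 1*57)/(8 + 7*57)) = 4*(2*(15 - 57)/(8 + 399)) = 4*(2*(-42)/407) = 4*(2*(1/407)*(-42)) = 4*(-84/407) = -336/407 ≈ -0.82555)
√(-37689 + G) = √(-37689 - 336/407) = √(-15339759/407) = I*√6243281913/407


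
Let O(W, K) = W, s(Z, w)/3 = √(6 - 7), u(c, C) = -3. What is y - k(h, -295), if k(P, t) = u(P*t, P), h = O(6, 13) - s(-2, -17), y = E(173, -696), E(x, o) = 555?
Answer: 558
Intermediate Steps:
s(Z, w) = 3*I (s(Z, w) = 3*√(6 - 7) = 3*√(-1) = 3*I)
y = 555
h = 6 - 3*I ≈ 6.0 - 3.0*I
k(P, t) = -3
y - k(h, -295) = 555 - 1*(-3) = 555 + 3 = 558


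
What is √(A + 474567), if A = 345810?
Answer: 3*√91153 ≈ 905.75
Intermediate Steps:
√(A + 474567) = √(345810 + 474567) = √820377 = 3*√91153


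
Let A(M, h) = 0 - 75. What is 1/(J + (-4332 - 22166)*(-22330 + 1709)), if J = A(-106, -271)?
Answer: 1/546415183 ≈ 1.8301e-9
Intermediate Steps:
A(M, h) = -75
J = -75
1/(J + (-4332 - 22166)*(-22330 + 1709)) = 1/(-75 + (-4332 - 22166)*(-22330 + 1709)) = 1/(-75 - 26498*(-20621)) = 1/(-75 + 546415258) = 1/546415183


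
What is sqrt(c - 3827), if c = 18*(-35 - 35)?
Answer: I*sqrt(5087) ≈ 71.323*I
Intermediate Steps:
c = -1260 (c = 18*(-70) = -1260)
sqrt(c - 3827) = sqrt(-1260 - 3827) = sqrt(-5087) = I*sqrt(5087)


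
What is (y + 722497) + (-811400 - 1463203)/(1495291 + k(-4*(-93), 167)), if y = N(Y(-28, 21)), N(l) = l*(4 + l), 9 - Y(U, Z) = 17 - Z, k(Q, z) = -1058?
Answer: 1079906810691/1494233 ≈ 7.2272e+5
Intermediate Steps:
Y(U, Z) = -8 + Z (Y(U, Z) = 9 - (17 - Z) = 9 + (-17 + Z) = -8 + Z)
y = 221 (y = (-8 + 21)*(4 + (-8 + 21)) = 13*(4 + 13) = 13*17 = 221)
(y + 722497) + (-811400 - 1463203)/(1495291 + k(-4*(-93), 167)) = (221 + 722497) + (-811400 - 1463203)/(1495291 - 1058) = 722718 - 2274603/1494233 = 1079906810691/1494233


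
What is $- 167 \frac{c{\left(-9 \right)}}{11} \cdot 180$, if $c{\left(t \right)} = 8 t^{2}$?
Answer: $- \frac{19478880}{11} \approx -1.7708 \cdot 10^{6}$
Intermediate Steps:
$- 167 \frac{c{\left(-9 \right)}}{11} \cdot 180 = - 167 \frac{8 \left(-9\right)^{2}}{11} \cdot 180 = - 167 \cdot 8 \cdot 81 \cdot \frac{1}{11} \cdot 180 = - 167 \cdot 648 \cdot \frac{1}{11} \cdot 180 = \left(-167\right) \frac{648}{11} \cdot 180 = \left(- \frac{108216}{11}\right) 180 = - \frac{19478880}{11}$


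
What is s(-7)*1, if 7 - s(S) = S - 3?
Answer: 17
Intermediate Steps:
s(S) = 10 - S (s(S) = 7 - (S - 3) = 7 - (-3 + S) = 7 + (3 - S) = 10 - S)
s(-7)*1 = (10 - 1*(-7))*1 = (10 + 7)*1 = 17*1 = 17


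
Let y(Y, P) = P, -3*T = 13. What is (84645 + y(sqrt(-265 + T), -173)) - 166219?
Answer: -81747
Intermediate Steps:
T = -13/3 (T = -1/3*13 = -13/3 ≈ -4.3333)
(84645 + y(sqrt(-265 + T), -173)) - 166219 = (84645 - 173) - 166219 = 84472 - 166219 = -81747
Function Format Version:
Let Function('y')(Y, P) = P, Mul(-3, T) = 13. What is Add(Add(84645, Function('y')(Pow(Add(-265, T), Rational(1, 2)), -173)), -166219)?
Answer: -81747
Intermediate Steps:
T = Rational(-13, 3) (T = Mul(Rational(-1, 3), 13) = Rational(-13, 3) ≈ -4.3333)
Add(Add(84645, Function('y')(Pow(Add(-265, T), Rational(1, 2)), -173)), -166219) = Add(Add(84645, -173), -166219) = Add(84472, -166219) = -81747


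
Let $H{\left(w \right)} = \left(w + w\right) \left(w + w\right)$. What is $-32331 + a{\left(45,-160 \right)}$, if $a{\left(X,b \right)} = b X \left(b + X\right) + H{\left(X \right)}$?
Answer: $803769$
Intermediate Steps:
$H{\left(w \right)} = 4 w^{2}$ ($H{\left(w \right)} = 2 w 2 w = 4 w^{2}$)
$a{\left(X,b \right)} = 4 X^{2} + X b \left(X + b\right)$ ($a{\left(X,b \right)} = b X \left(b + X\right) + 4 X^{2} = b X \left(X + b\right) + 4 X^{2} = X b \left(X + b\right) + 4 X^{2} = 4 X^{2} + X b \left(X + b\right)$)
$-32331 + a{\left(45,-160 \right)} = -32331 + 45 \left(\left(-160\right)^{2} + 4 \cdot 45 + 45 \left(-160\right)\right) = -32331 + 45 \left(25600 + 180 - 7200\right) = -32331 + 45 \cdot 18580 = -32331 + 836100 = 803769$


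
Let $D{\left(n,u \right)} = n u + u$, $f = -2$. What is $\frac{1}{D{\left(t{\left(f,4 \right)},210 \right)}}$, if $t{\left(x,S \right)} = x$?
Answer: $- \frac{1}{210} \approx -0.0047619$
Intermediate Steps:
$D{\left(n,u \right)} = u + n u$
$\frac{1}{D{\left(t{\left(f,4 \right)},210 \right)}} = \frac{1}{210 \left(1 - 2\right)} = \frac{1}{210 \left(-1\right)} = \frac{1}{-210} = - \frac{1}{210}$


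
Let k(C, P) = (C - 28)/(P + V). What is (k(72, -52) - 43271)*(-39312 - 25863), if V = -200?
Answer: 59224174900/21 ≈ 2.8202e+9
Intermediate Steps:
k(C, P) = (-28 + C)/(-200 + P) (k(C, P) = (C - 28)/(P - 200) = (-28 + C)/(-200 + P))
(k(72, -52) - 43271)*(-39312 - 25863) = ((-28 + 72)/(-200 - 52) - 43271)*(-39312 - 25863) = (44/(-252) - 43271)*(-65175) = (-1/252*44 - 43271)*(-65175) = (-11/63 - 43271)*(-65175) = -2726084/63*(-65175) = 59224174900/21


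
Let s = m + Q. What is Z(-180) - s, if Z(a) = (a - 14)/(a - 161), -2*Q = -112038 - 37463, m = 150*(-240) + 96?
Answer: -26492925/682 ≈ -38846.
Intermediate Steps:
m = -35904 (m = -36000 + 96 = -35904)
Q = 149501/2 (Q = -(-112038 - 37463)/2 = -½*(-149501) = 149501/2 ≈ 74751.)
Z(a) = (-14 + a)/(-161 + a)
s = 77693/2 (s = -35904 + 149501/2 = 77693/2 ≈ 38847.)
Z(-180) - s = (-14 - 180)/(-161 - 180) - 1*77693/2 = -194/(-341) - 77693/2 = -1/341*(-194) - 77693/2 = 194/341 - 77693/2 = -26492925/682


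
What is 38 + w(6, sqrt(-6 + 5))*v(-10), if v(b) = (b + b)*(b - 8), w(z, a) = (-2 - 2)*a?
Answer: 38 - 1440*I ≈ 38.0 - 1440.0*I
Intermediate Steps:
w(z, a) = -4*a
v(b) = 2*b*(-8 + b) (v(b) = (2*b)*(-8 + b) = 2*b*(-8 + b))
38 + w(6, sqrt(-6 + 5))*v(-10) = 38 + (-4*sqrt(-6 + 5))*(2*(-10)*(-8 - 10)) = 38 + (-4*I)*(2*(-10)*(-18)) = 38 - 4*I*360 = 38 - 1440*I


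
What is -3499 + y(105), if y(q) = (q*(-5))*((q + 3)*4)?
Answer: -230299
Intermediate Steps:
y(q) = -5*q*(12 + 4*q) (y(q) = (-5*q)*((3 + q)*4) = (-5*q)*(12 + 4*q) = -5*q*(12 + 4*q))
-3499 + y(105) = -3499 - 20*105*(3 + 105) = -3499 - 20*105*108 = -3499 - 226800 = -230299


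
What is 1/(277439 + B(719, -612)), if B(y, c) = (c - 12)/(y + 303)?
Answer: 511/141771017 ≈ 3.6044e-6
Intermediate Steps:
B(y, c) = (-12 + c)/(303 + y)
1/(277439 + B(719, -612)) = 1/(277439 + (-12 - 612)/(303 + 719)) = 1/(277439 - 624/1022) = 1/(277439 + (1/1022)*(-624)) = 1/(277439 - 312/511) = 1/(141771017/511) = 511/141771017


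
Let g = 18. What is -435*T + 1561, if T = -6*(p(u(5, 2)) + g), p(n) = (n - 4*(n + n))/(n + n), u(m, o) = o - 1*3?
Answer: 39406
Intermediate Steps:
u(m, o) = -3 + o (u(m, o) = o - 3 = -3 + o)
p(n) = -7/2 (p(n) = (n - 8*n)/((2*n)) = (n - 8*n)*(1/(2*n)) = (-7*n)*(1/(2*n)) = -7/2)
T = -87 (T = -6*(-7/2 + 18) = -6*29/2 = -87)
-435*T + 1561 = -435*(-87) + 1561 = 37845 + 1561 = 39406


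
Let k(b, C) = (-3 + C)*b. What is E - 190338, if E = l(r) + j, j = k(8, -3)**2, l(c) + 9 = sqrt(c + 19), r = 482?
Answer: -188043 + sqrt(501) ≈ -1.8802e+5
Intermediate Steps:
k(b, C) = b*(-3 + C)
l(c) = -9 + sqrt(19 + c) (l(c) = -9 + sqrt(c + 19) = -9 + sqrt(19 + c))
j = 2304 (j = (8*(-3 - 3))**2 = (8*(-6))**2 = (-48)**2 = 2304)
E = 2295 + sqrt(501) (E = (-9 + sqrt(19 + 482)) + 2304 = (-9 + sqrt(501)) + 2304 = 2295 + sqrt(501) ≈ 2317.4)
E - 190338 = (2295 + sqrt(501)) - 190338 = -188043 + sqrt(501)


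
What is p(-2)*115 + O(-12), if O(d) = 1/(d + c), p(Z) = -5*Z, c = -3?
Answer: 17249/15 ≈ 1149.9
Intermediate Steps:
O(d) = 1/(-3 + d) (O(d) = 1/(d - 3) = 1/(-3 + d))
p(-2)*115 + O(-12) = -5*(-2)*115 + 1/(-3 - 12) = 10*115 + 1/(-15) = 1150 - 1/15 = 17249/15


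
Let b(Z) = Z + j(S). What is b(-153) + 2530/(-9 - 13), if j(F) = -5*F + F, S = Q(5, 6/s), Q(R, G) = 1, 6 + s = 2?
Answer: -272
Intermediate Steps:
s = -4 (s = -6 + 2 = -4)
S = 1
j(F) = -4*F
b(Z) = -4 + Z (b(Z) = Z - 4*1 = Z - 4 = -4 + Z)
b(-153) + 2530/(-9 - 13) = (-4 - 153) + 2530/(-9 - 13) = -157 + 2530/(-22) = -157 - 1/22*2530 = -157 - 115 = -272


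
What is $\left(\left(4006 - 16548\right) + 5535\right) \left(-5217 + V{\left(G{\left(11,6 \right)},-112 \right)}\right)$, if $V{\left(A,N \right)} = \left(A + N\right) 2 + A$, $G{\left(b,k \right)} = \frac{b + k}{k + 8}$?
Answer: $\frac{76199123}{2} \approx 3.81 \cdot 10^{7}$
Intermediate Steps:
$G{\left(b,k \right)} = \frac{b + k}{8 + k}$
$V{\left(A,N \right)} = 2 N + 3 A$ ($V{\left(A,N \right)} = \left(2 A + 2 N\right) + A = 2 N + 3 A$)
$\left(\left(4006 - 16548\right) + 5535\right) \left(-5217 + V{\left(G{\left(11,6 \right)},-112 \right)}\right) = \left(\left(4006 - 16548\right) + 5535\right) \left(-5217 + \left(2 \left(-112\right) + 3 \frac{11 + 6}{8 + 6}\right)\right) = \left(-12542 + 5535\right) \left(-5217 - \left(224 - 3 \cdot \frac{1}{14} \cdot 17\right)\right) = - 7007 \left(-5217 - \left(224 - 3 \cdot \frac{1}{14} \cdot 17\right)\right) = - 7007 \left(-5217 + \left(-224 + 3 \cdot \frac{17}{14}\right)\right) = - 7007 \left(-5217 + \left(-224 + \frac{51}{14}\right)\right) = - 7007 \left(-5217 - \frac{3085}{14}\right) = \left(-7007\right) \left(- \frac{76123}{14}\right) = \frac{76199123}{2}$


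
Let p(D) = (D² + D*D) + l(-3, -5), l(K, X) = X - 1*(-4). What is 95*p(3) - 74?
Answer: 1541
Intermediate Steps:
l(K, X) = 4 + X (l(K, X) = X + 4 = 4 + X)
p(D) = -1 + 2*D² (p(D) = (D² + D*D) + (4 - 5) = (D² + D²) - 1 = 2*D² - 1 = -1 + 2*D²)
95*p(3) - 74 = 95*(-1 + 2*3²) - 74 = 95*(-1 + 2*9) - 74 = 95*(-1 + 18) - 74 = 95*17 - 74 = 1615 - 74 = 1541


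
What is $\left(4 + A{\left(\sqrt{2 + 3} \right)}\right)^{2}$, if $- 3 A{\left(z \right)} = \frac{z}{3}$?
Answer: $\frac{\left(36 - \sqrt{5}\right)^{2}}{81} \approx 14.074$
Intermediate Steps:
$A{\left(z \right)} = - \frac{z}{9}$ ($A{\left(z \right)} = - \frac{z \frac{1}{3}}{3} = - \frac{\frac{1}{3} z}{3} = - \frac{z}{9}$)
$\left(4 + A{\left(\sqrt{2 + 3} \right)}\right)^{2} = \left(4 - \frac{\sqrt{2 + 3}}{9}\right)^{2} = \left(4 - \frac{\sqrt{5}}{9}\right)^{2}$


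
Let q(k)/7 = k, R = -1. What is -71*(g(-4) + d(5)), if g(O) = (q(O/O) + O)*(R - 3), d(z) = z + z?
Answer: 142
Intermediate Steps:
d(z) = 2*z
q(k) = 7*k
g(O) = -28 - 4*O (g(O) = (7*(O/O) + O)*(-1 - 3) = (7*1 + O)*(-4) = (7 + O)*(-4) = -28 - 4*O)
-71*(g(-4) + d(5)) = -71*((-28 - 4*(-4)) + 2*5) = -71*((-28 + 16) + 10) = -71*(-12 + 10) = -71*(-2) = 142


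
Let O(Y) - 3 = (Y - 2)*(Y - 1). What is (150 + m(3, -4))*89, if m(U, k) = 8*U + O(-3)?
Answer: 17533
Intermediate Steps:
O(Y) = 3 + (-1 + Y)*(-2 + Y) (O(Y) = 3 + (Y - 2)*(Y - 1) = 3 + (-2 + Y)*(-1 + Y) = 3 + (-1 + Y)*(-2 + Y))
m(U, k) = 23 + 8*U (m(U, k) = 8*U + (5 + (-3)² - 3*(-3)) = 8*U + (5 + 9 + 9) = 8*U + 23 = 23 + 8*U)
(150 + m(3, -4))*89 = (150 + (23 + 8*3))*89 = (150 + (23 + 24))*89 = (150 + 47)*89 = 197*89 = 17533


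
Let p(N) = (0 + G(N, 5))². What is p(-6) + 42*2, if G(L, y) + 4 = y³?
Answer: 14725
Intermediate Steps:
G(L, y) = -4 + y³
p(N) = 14641 (p(N) = (0 + (-4 + 5³))² = (0 + (-4 + 125))² = (0 + 121)² = 121² = 14641)
p(-6) + 42*2 = 14641 + 42*2 = 14641 + 84 = 14725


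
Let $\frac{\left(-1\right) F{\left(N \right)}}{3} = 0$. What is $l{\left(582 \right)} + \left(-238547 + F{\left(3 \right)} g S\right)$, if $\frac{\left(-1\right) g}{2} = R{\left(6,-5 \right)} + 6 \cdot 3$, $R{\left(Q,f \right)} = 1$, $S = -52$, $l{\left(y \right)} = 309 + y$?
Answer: $-237656$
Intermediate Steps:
$F{\left(N \right)} = 0$ ($F{\left(N \right)} = \left(-3\right) 0 = 0$)
$g = -38$ ($g = - 2 \left(1 + 6 \cdot 3\right) = - 2 \left(1 + 18\right) = \left(-2\right) 19 = -38$)
$l{\left(582 \right)} + \left(-238547 + F{\left(3 \right)} g S\right) = \left(309 + 582\right) - \left(238547 - 0 \left(-38\right) \left(-52\right)\right) = 891 + \left(-238547 + 0 \left(-52\right)\right) = 891 + \left(-238547 + 0\right) = 891 - 238547 = -237656$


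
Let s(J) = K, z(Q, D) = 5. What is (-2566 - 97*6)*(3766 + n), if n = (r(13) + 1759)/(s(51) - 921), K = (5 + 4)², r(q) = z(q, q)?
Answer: -59243786/5 ≈ -1.1849e+7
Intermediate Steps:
r(q) = 5
K = 81 (K = 9² = 81)
s(J) = 81
n = -21/10 (n = (5 + 1759)/(81 - 921) = 1764/(-840) = 1764*(-1/840) = -21/10 ≈ -2.1000)
(-2566 - 97*6)*(3766 + n) = (-2566 - 97*6)*(3766 - 21/10) = (-2566 - 582)*(37639/10) = -3148*37639/10 = -59243786/5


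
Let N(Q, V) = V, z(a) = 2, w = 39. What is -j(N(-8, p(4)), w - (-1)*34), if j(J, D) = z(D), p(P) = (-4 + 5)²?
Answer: -2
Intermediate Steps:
p(P) = 1 (p(P) = 1² = 1)
j(J, D) = 2
-j(N(-8, p(4)), w - (-1)*34) = -1*2 = -2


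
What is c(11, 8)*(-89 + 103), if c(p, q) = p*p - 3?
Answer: 1652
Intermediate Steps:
c(p, q) = -3 + p² (c(p, q) = p² - 3 = -3 + p²)
c(11, 8)*(-89 + 103) = (-3 + 11²)*(-89 + 103) = (-3 + 121)*14 = 118*14 = 1652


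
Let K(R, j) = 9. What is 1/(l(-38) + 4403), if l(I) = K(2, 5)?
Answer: 1/4412 ≈ 0.00022665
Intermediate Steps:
l(I) = 9
1/(l(-38) + 4403) = 1/(9 + 4403) = 1/4412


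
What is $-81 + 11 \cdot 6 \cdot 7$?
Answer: $381$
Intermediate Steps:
$-81 + 11 \cdot 6 \cdot 7 = -81 + 11 \cdot 42 = -81 + 462 = 381$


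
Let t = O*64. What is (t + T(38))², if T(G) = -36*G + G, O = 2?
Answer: 1444804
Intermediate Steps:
t = 128 (t = 2*64 = 128)
T(G) = -35*G
(t + T(38))² = (128 - 35*38)² = (128 - 1330)² = (-1202)² = 1444804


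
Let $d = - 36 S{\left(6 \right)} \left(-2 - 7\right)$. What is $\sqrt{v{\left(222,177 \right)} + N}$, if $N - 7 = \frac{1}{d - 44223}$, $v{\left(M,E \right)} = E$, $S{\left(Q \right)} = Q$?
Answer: $\frac{\sqrt{328902504465}}{42279} \approx 13.565$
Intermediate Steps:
$d = 1944$ ($d = \left(-36\right) 6 \left(-2 - 7\right) = \left(-216\right) \left(-9\right) = 1944$)
$N = \frac{295952}{42279}$ ($N = 7 + \frac{1}{1944 - 44223} = 7 + \frac{1}{-42279} = 7 - \frac{1}{42279} = \frac{295952}{42279} \approx 7.0$)
$\sqrt{v{\left(222,177 \right)} + N} = \sqrt{177 + \frac{295952}{42279}} = \sqrt{\frac{7779335}{42279}} = \frac{\sqrt{328902504465}}{42279}$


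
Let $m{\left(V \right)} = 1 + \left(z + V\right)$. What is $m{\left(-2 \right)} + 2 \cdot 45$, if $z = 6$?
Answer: $95$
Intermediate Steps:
$m{\left(V \right)} = 7 + V$ ($m{\left(V \right)} = 1 + \left(6 + V\right) = 7 + V$)
$m{\left(-2 \right)} + 2 \cdot 45 = \left(7 - 2\right) + 2 \cdot 45 = 5 + 90 = 95$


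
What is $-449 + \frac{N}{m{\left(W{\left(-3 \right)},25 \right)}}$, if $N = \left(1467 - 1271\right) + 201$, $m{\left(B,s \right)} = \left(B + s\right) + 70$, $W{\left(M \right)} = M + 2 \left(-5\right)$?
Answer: $- \frac{36421}{82} \approx -444.16$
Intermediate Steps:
$W{\left(M \right)} = -10 + M$ ($W{\left(M \right)} = M - 10 = -10 + M$)
$m{\left(B,s \right)} = 70 + B + s$
$N = 397$ ($N = 196 + 201 = 397$)
$-449 + \frac{N}{m{\left(W{\left(-3 \right)},25 \right)}} = -449 + \frac{397}{70 - 13 + 25} = -449 + \frac{397}{82} = - \frac{36421}{82}$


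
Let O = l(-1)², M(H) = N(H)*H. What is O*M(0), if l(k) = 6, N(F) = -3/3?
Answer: 0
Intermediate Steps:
N(F) = -1 (N(F) = -3*⅓ = -1)
M(H) = -H
O = 36 (O = 6² = 36)
O*M(0) = 36*(-1*0) = 36*0 = 0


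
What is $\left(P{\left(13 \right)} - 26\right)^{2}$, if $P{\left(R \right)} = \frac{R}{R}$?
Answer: $625$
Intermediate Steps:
$P{\left(R \right)} = 1$
$\left(P{\left(13 \right)} - 26\right)^{2} = \left(1 - 26\right)^{2} = \left(-25\right)^{2} = 625$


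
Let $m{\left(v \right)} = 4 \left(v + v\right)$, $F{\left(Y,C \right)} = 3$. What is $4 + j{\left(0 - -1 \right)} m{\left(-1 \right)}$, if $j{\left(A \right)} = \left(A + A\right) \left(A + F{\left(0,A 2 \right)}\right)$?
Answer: $-60$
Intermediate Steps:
$j{\left(A \right)} = 2 A \left(3 + A\right)$ ($j{\left(A \right)} = \left(A + A\right) \left(A + 3\right) = 2 A \left(3 + A\right)$)
$m{\left(v \right)} = 8 v$ ($m{\left(v \right)} = 4 \cdot 2 v = 8 v$)
$4 + j{\left(0 - -1 \right)} m{\left(-1 \right)} = 4 + 2 \left(0 - -1\right) \left(3 + \left(0 - -1\right)\right) 8 \left(-1\right) = 4 + 2 \left(0 + 1\right) \left(3 + \left(0 + 1\right)\right) \left(-8\right) = 4 + 2 \cdot 1 \left(3 + 1\right) \left(-8\right) = 4 + 2 \cdot 1 \cdot 4 \left(-8\right) = 4 + 8 \left(-8\right) = 4 - 64 = -60$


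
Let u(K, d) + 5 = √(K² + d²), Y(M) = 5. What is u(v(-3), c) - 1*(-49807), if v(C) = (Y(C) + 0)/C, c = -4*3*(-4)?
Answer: 49802 + √20761/3 ≈ 49850.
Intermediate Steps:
c = 48 (c = -12*(-4) = 48)
v(C) = 5/C (v(C) = (5 + 0)/C = 5/C)
u(K, d) = -5 + √(K² + d²)
u(v(-3), c) - 1*(-49807) = (-5 + √((5/(-3))² + 48²)) - 1*(-49807) = (-5 + √((5*(-⅓))² + 2304)) + 49807 = (-5 + √((-5/3)² + 2304)) + 49807 = (-5 + √(25/9 + 2304)) + 49807 = (-5 + √(20761/9)) + 49807 = (-5 + √20761/3) + 49807 = 49802 + √20761/3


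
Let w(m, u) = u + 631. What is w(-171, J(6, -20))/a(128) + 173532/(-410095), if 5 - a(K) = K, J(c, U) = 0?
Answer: -280114381/50441685 ≈ -5.5532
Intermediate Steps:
w(m, u) = 631 + u
a(K) = 5 - K
w(-171, J(6, -20))/a(128) + 173532/(-410095) = (631 + 0)/(5 - 1*128) + 173532/(-410095) = 631/(5 - 128) + 173532*(-1/410095) = 631/(-123) - 173532/410095 = 631*(-1/123) - 173532/410095 = -631/123 - 173532/410095 = -280114381/50441685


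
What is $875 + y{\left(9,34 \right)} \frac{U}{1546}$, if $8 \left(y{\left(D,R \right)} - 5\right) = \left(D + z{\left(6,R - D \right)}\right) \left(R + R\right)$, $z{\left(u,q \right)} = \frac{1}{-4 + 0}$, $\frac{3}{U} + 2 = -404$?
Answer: $\frac{4393730095}{5021408} \approx 875.0$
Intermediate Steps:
$U = - \frac{3}{406}$ ($U = \frac{3}{-2 - 404} = \frac{3}{-406} = 3 \left(- \frac{1}{406}\right) = - \frac{3}{406} \approx -0.0073892$)
$z{\left(u,q \right)} = - \frac{1}{4}$ ($z{\left(u,q \right)} = \frac{1}{-4} = - \frac{1}{4}$)
$y{\left(D,R \right)} = 5 + \frac{R \left(- \frac{1}{4} + D\right)}{4}$ ($y{\left(D,R \right)} = 5 + \frac{\left(D - \frac{1}{4}\right) \left(R + R\right)}{8} = 5 + \frac{\left(- \frac{1}{4} + D\right) 2 R}{8} = 5 + \frac{2 R \left(- \frac{1}{4} + D\right)}{8} = 5 + \frac{R \left(- \frac{1}{4} + D\right)}{4}$)
$875 + y{\left(9,34 \right)} \frac{U}{1546} = 875 + \left(5 - \frac{17}{8} + \frac{1}{4} \cdot 9 \cdot 34\right) \left(- \frac{3}{406 \cdot 1546}\right) = 875 + \left(5 - \frac{17}{8} + \frac{153}{2}\right) \left(\left(- \frac{3}{406}\right) \frac{1}{1546}\right) = 875 + \frac{635}{8} \left(- \frac{3}{627676}\right) = 875 - \frac{1905}{5021408} = \frac{4393730095}{5021408}$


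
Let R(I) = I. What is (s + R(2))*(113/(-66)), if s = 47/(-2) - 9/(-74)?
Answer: 89383/2442 ≈ 36.602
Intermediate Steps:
s = -865/37 (s = 47*(-½) - 9*(-1/74) = -47/2 + 9/74 = -865/37 ≈ -23.378)
(s + R(2))*(113/(-66)) = (-865/37 + 2)*(113/(-66)) = -89383*(-1)/(37*66) = -791/37*(-113/66) = 89383/2442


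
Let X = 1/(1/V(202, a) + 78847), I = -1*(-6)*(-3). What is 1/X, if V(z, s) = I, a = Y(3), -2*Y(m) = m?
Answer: 1419245/18 ≈ 78847.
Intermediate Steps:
Y(m) = -m/2
a = -3/2 (a = -½*3 = -3/2 ≈ -1.5000)
I = -18 (I = 6*(-3) = -18)
V(z, s) = -18
X = 18/1419245 (X = 1/(1/(-18) + 78847) = 1/(-1/18 + 78847) = 1/(1419245/18) = 18/1419245 ≈ 1.2683e-5)
1/X = 1/(18/1419245) = 1419245/18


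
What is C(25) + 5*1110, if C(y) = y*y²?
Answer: 21175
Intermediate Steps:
C(y) = y³
C(25) + 5*1110 = 25³ + 5*1110 = 15625 + 5550 = 21175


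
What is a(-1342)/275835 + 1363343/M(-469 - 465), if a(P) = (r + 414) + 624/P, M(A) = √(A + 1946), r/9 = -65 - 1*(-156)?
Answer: 275677/61695095 + 1363343*√253/506 ≈ 42856.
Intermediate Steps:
r = 819 (r = 9*(-65 - 1*(-156)) = 9*(-65 + 156) = 9*91 = 819)
M(A) = √(1946 + A)
a(P) = 1233 + 624/P (a(P) = (819 + 414) + 624/P = 1233 + 624/P)
a(-1342)/275835 + 1363343/M(-469 - 465) = (1233 + 624/(-1342))/275835 + 1363343/(√(1946 + (-469 - 465))) = (1233 + 624*(-1/1342))*(1/275835) + 1363343/(√(1946 - 934)) = (1233 - 312/671)*(1/275835) + 1363343/(√1012) = (827031/671)*(1/275835) + 1363343/((2*√253)) = 275677/61695095 + 1363343*(√253/506) = 275677/61695095 + 1363343*√253/506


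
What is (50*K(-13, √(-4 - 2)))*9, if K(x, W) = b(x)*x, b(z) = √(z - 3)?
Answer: -23400*I ≈ -23400.0*I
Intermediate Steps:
b(z) = √(-3 + z)
K(x, W) = x*√(-3 + x) (K(x, W) = √(-3 + x)*x = x*√(-3 + x))
(50*K(-13, √(-4 - 2)))*9 = (50*(-13*√(-3 - 13)))*9 = (50*(-52*I))*9 = -2600*I*9 = -23400*I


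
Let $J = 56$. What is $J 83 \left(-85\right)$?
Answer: $-395080$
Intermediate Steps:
$J 83 \left(-85\right) = 56 \cdot 83 \left(-85\right) = 4648 \left(-85\right) = -395080$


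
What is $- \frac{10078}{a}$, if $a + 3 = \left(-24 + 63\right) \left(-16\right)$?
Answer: $\frac{10078}{627} \approx 16.073$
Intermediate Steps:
$a = -627$ ($a = -3 + \left(-24 + 63\right) \left(-16\right) = -3 + 39 \left(-16\right) = -3 - 624 = -627$)
$- \frac{10078}{a} = - \frac{10078}{-627} = \left(-10078\right) \left(- \frac{1}{627}\right) = \frac{10078}{627}$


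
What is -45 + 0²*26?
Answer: -45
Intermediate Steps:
-45 + 0²*26 = -45 + 0*26 = -45 + 0 = -45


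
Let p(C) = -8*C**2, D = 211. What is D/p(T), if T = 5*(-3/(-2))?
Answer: -211/450 ≈ -0.46889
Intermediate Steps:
T = 15/2 (T = 5*(-3*(-1/2)) = 5*(3/2) = 15/2 ≈ 7.5000)
D/p(T) = 211/((-8*(15/2)**2)) = 211/((-8*225/4)) = 211/(-450) = 211*(-1/450) = -211/450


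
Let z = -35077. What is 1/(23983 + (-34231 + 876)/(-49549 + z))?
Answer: 84626/2029618713 ≈ 4.1696e-5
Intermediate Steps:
1/(23983 + (-34231 + 876)/(-49549 + z)) = 1/(23983 + (-34231 + 876)/(-49549 - 35077)) = 1/(23983 - 33355/(-84626)) = 1/(23983 - 33355*(-1/84626)) = 1/(23983 + 33355/84626) = 1/(2029618713/84626) = 84626/2029618713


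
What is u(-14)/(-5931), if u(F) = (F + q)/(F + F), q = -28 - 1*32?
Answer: -37/83034 ≈ -0.00044560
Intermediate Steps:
q = -60 (q = -28 - 32 = -60)
u(F) = (-60 + F)/(2*F) (u(F) = (F - 60)/(F + F) = (-60 + F)/((2*F)) = (-60 + F)*(1/(2*F)) = (-60 + F)/(2*F))
u(-14)/(-5931) = ((1/2)*(-60 - 14)/(-14))/(-5931) = ((1/2)*(-1/14)*(-74))*(-1/5931) = (37/14)*(-1/5931) = -37/83034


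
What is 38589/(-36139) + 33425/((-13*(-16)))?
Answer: 1199919563/7516912 ≈ 159.63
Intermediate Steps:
38589/(-36139) + 33425/((-13*(-16))) = 38589*(-1/36139) + 33425/208 = -38589/36139 + 33425*(1/208) = -38589/36139 + 33425/208 = 1199919563/7516912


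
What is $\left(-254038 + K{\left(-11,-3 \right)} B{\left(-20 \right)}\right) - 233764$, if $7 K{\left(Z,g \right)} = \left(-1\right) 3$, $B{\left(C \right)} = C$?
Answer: $- \frac{3414554}{7} \approx -4.8779 \cdot 10^{5}$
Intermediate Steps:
$K{\left(Z,g \right)} = - \frac{3}{7}$ ($K{\left(Z,g \right)} = \frac{\left(-1\right) 3}{7} = \frac{1}{7} \left(-3\right) = - \frac{3}{7}$)
$\left(-254038 + K{\left(-11,-3 \right)} B{\left(-20 \right)}\right) - 233764 = \left(-254038 - - \frac{60}{7}\right) - 233764 = \left(-254038 + \frac{60}{7}\right) - 233764 = - \frac{1778206}{7} - 233764 = - \frac{3414554}{7}$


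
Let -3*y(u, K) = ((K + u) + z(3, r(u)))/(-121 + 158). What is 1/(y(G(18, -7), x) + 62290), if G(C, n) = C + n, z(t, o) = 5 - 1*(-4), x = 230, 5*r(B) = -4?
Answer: 111/6913940 ≈ 1.6055e-5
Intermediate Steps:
r(B) = -⅘ (r(B) = (⅕)*(-4) = -⅘)
z(t, o) = 9 (z(t, o) = 5 + 4 = 9)
y(u, K) = -3/37 - K/111 - u/111 (y(u, K) = -((K + u) + 9)/(3*(-121 + 158)) = -(9 + K + u)/(3*37) = -(9/37 + K/37 + u/37)/3 = -3/37 - K/111 - u/111)
1/(y(G(18, -7), x) + 62290) = 1/((-3/37 - 1/111*230 - (18 - 7)/111) + 62290) = 1/((-3/37 - 230/111 - 1/111*11) + 62290) = 1/((-3/37 - 230/111 - 11/111) + 62290) = 1/(-250/111 + 62290) = 1/(6913940/111) = 111/6913940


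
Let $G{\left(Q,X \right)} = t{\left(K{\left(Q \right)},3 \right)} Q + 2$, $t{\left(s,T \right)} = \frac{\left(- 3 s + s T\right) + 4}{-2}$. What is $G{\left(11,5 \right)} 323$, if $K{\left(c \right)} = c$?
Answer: $-6460$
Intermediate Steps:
$t{\left(s,T \right)} = -2 + \frac{3 s}{2} - \frac{T s}{2}$ ($t{\left(s,T \right)} = \left(\left(- 3 s + T s\right) + 4\right) \left(- \frac{1}{2}\right) = \left(4 - 3 s + T s\right) \left(- \frac{1}{2}\right) = -2 + \frac{3 s}{2} - \frac{T s}{2}$)
$G{\left(Q,X \right)} = 2 - 2 Q$ ($G{\left(Q,X \right)} = \left(-2 + \frac{3 Q}{2} - \frac{3 Q}{2}\right) Q + 2 = - 2 Q + 2 = 2 - 2 Q$)
$G{\left(11,5 \right)} 323 = \left(2 - 22\right) 323 = \left(-20\right) 323 = -6460$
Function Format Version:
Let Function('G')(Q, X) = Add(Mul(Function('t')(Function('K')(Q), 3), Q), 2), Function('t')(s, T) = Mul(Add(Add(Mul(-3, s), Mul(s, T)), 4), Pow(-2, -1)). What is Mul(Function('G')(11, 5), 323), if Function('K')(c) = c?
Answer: -6460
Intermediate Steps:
Function('t')(s, T) = Add(-2, Mul(Rational(3, 2), s), Mul(Rational(-1, 2), T, s)) (Function('t')(s, T) = Mul(Add(Add(Mul(-3, s), Mul(T, s)), 4), Rational(-1, 2)) = Mul(Add(4, Mul(-3, s), Mul(T, s)), Rational(-1, 2)) = Add(-2, Mul(Rational(3, 2), s), Mul(Rational(-1, 2), T, s)))
Function('G')(Q, X) = Add(2, Mul(-2, Q)) (Function('G')(Q, X) = Add(Mul(Add(-2, Mul(Rational(3, 2), Q), Mul(Rational(-1, 2), 3, Q)), Q), 2) = Add(Mul(Add(-2, Mul(Rational(3, 2), Q), Mul(Rational(-3, 2), Q)), Q), 2) = Add(Mul(-2, Q), 2) = Add(2, Mul(-2, Q)))
Mul(Function('G')(11, 5), 323) = Mul(Add(2, Mul(-2, 11)), 323) = Mul(Add(2, -22), 323) = Mul(-20, 323) = -6460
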